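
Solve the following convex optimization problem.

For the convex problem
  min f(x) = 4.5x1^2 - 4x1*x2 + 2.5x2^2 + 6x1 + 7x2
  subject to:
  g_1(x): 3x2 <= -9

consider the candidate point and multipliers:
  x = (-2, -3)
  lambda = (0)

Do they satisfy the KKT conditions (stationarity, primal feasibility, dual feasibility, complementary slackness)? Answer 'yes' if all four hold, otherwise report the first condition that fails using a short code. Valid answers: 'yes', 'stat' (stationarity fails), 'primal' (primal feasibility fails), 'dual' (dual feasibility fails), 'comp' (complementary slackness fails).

Gradient of f: grad f(x) = Q x + c = (0, 0)
Constraint values g_i(x) = a_i^T x - b_i:
  g_1((-2, -3)) = 0
Stationarity residual: grad f(x) + sum_i lambda_i a_i = (0, 0)
  -> stationarity OK
Primal feasibility (all g_i <= 0): OK
Dual feasibility (all lambda_i >= 0): OK
Complementary slackness (lambda_i * g_i(x) = 0 for all i): OK

Verdict: yes, KKT holds.

yes


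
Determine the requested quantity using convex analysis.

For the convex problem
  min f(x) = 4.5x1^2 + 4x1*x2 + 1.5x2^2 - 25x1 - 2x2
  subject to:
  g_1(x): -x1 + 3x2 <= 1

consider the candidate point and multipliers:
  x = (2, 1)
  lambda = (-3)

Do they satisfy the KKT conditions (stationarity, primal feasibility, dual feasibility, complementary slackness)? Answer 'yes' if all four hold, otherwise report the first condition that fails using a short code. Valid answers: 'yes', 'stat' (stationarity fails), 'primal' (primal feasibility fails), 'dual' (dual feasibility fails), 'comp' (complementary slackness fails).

Gradient of f: grad f(x) = Q x + c = (-3, 9)
Constraint values g_i(x) = a_i^T x - b_i:
  g_1((2, 1)) = 0
Stationarity residual: grad f(x) + sum_i lambda_i a_i = (0, 0)
  -> stationarity OK
Primal feasibility (all g_i <= 0): OK
Dual feasibility (all lambda_i >= 0): FAILS
Complementary slackness (lambda_i * g_i(x) = 0 for all i): OK

Verdict: the first failing condition is dual_feasibility -> dual.

dual


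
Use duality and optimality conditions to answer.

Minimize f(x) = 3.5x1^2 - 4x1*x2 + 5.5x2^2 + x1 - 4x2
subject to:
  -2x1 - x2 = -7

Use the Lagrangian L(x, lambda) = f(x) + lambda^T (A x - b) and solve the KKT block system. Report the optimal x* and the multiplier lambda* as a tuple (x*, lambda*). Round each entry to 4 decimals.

Form the Lagrangian:
  L(x, lambda) = (1/2) x^T Q x + c^T x + lambda^T (A x - b)
Stationarity (grad_x L = 0): Q x + c + A^T lambda = 0.
Primal feasibility: A x = b.

This gives the KKT block system:
  [ Q   A^T ] [ x     ]   [-c ]
  [ A    0  ] [ lambda ] = [ b ]

Solving the linear system:
  x*      = (2.5821, 1.8358)
  lambda* = (5.8657)
  f(x*)   = 18.1493

x* = (2.5821, 1.8358), lambda* = (5.8657)


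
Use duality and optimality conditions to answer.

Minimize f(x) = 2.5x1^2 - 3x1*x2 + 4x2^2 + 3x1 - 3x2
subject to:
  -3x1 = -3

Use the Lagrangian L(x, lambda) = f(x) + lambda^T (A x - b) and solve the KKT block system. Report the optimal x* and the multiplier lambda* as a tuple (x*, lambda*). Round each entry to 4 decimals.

Form the Lagrangian:
  L(x, lambda) = (1/2) x^T Q x + c^T x + lambda^T (A x - b)
Stationarity (grad_x L = 0): Q x + c + A^T lambda = 0.
Primal feasibility: A x = b.

This gives the KKT block system:
  [ Q   A^T ] [ x     ]   [-c ]
  [ A    0  ] [ lambda ] = [ b ]

Solving the linear system:
  x*      = (1, 0.75)
  lambda* = (1.9167)
  f(x*)   = 3.25

x* = (1, 0.75), lambda* = (1.9167)


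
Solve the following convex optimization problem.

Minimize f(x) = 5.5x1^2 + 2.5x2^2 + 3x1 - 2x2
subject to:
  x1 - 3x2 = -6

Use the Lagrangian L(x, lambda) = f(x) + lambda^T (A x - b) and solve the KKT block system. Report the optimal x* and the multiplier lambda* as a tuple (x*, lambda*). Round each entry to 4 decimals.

Form the Lagrangian:
  L(x, lambda) = (1/2) x^T Q x + c^T x + lambda^T (A x - b)
Stationarity (grad_x L = 0): Q x + c + A^T lambda = 0.
Primal feasibility: A x = b.

This gives the KKT block system:
  [ Q   A^T ] [ x     ]   [-c ]
  [ A    0  ] [ lambda ] = [ b ]

Solving the linear system:
  x*      = (-0.4904, 1.8365)
  lambda* = (2.3942)
  f(x*)   = 4.6106

x* = (-0.4904, 1.8365), lambda* = (2.3942)


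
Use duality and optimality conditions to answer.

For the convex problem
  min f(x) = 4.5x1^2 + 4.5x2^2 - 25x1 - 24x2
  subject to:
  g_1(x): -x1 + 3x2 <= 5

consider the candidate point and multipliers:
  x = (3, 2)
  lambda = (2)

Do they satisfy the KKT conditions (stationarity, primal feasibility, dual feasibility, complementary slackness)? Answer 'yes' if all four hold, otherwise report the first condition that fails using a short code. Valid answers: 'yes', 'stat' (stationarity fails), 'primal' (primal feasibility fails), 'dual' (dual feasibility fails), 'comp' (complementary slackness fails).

Gradient of f: grad f(x) = Q x + c = (2, -6)
Constraint values g_i(x) = a_i^T x - b_i:
  g_1((3, 2)) = -2
Stationarity residual: grad f(x) + sum_i lambda_i a_i = (0, 0)
  -> stationarity OK
Primal feasibility (all g_i <= 0): OK
Dual feasibility (all lambda_i >= 0): OK
Complementary slackness (lambda_i * g_i(x) = 0 for all i): FAILS

Verdict: the first failing condition is complementary_slackness -> comp.

comp


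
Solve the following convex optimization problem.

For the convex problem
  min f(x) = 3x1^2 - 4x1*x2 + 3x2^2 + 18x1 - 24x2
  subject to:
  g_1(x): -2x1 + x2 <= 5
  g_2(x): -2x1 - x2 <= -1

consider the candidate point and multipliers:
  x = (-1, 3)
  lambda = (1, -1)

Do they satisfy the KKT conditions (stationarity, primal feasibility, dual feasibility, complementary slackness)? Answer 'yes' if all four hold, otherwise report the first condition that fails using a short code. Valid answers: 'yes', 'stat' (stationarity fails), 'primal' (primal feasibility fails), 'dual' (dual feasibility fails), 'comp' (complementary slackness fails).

Gradient of f: grad f(x) = Q x + c = (0, -2)
Constraint values g_i(x) = a_i^T x - b_i:
  g_1((-1, 3)) = 0
  g_2((-1, 3)) = 0
Stationarity residual: grad f(x) + sum_i lambda_i a_i = (0, 0)
  -> stationarity OK
Primal feasibility (all g_i <= 0): OK
Dual feasibility (all lambda_i >= 0): FAILS
Complementary slackness (lambda_i * g_i(x) = 0 for all i): OK

Verdict: the first failing condition is dual_feasibility -> dual.

dual


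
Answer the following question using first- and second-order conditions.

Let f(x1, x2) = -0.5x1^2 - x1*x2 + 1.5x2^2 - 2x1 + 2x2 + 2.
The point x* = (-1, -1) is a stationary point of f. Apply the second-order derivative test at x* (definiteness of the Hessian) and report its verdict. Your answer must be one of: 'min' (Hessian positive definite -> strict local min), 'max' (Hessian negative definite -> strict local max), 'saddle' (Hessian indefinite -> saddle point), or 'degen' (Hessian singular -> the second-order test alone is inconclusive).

Compute the Hessian H = grad^2 f:
  H = [[-1, -1], [-1, 3]]
Verify stationarity: grad f(x*) = H x* + g = (0, 0).
Eigenvalues of H: -1.2361, 3.2361.
Eigenvalues have mixed signs, so H is indefinite -> x* is a saddle point.

saddle


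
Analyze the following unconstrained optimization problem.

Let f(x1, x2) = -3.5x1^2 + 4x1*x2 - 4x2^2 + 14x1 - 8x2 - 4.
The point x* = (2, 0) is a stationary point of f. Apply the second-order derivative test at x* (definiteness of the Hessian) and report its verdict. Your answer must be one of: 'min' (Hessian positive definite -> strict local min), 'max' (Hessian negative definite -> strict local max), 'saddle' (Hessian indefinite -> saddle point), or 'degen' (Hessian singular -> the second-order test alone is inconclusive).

Compute the Hessian H = grad^2 f:
  H = [[-7, 4], [4, -8]]
Verify stationarity: grad f(x*) = H x* + g = (0, 0).
Eigenvalues of H: -11.5311, -3.4689.
Both eigenvalues < 0, so H is negative definite -> x* is a strict local max.

max


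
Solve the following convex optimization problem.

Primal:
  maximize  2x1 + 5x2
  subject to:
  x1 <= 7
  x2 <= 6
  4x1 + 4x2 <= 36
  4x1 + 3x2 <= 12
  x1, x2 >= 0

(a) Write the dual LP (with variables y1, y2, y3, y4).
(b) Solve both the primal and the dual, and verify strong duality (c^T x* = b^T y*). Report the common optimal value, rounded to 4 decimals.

The standard primal-dual pair for 'max c^T x s.t. A x <= b, x >= 0' is:
  Dual:  min b^T y  s.t.  A^T y >= c,  y >= 0.

So the dual LP is:
  minimize  7y1 + 6y2 + 36y3 + 12y4
  subject to:
    y1 + 4y3 + 4y4 >= 2
    y2 + 4y3 + 3y4 >= 5
    y1, y2, y3, y4 >= 0

Solving the primal: x* = (0, 4).
  primal value c^T x* = 20.
Solving the dual: y* = (0, 0, 0, 1.6667).
  dual value b^T y* = 20.
Strong duality: c^T x* = b^T y*. Confirmed.

20


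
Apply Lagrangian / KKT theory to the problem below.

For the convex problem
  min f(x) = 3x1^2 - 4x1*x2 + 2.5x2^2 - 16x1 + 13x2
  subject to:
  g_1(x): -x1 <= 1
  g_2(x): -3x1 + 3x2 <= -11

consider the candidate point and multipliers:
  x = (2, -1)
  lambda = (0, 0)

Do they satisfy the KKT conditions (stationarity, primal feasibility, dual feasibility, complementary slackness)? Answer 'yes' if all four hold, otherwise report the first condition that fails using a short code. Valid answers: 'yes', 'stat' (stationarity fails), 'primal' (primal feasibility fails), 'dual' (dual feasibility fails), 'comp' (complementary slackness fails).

Gradient of f: grad f(x) = Q x + c = (0, 0)
Constraint values g_i(x) = a_i^T x - b_i:
  g_1((2, -1)) = -3
  g_2((2, -1)) = 2
Stationarity residual: grad f(x) + sum_i lambda_i a_i = (0, 0)
  -> stationarity OK
Primal feasibility (all g_i <= 0): FAILS
Dual feasibility (all lambda_i >= 0): OK
Complementary slackness (lambda_i * g_i(x) = 0 for all i): OK

Verdict: the first failing condition is primal_feasibility -> primal.

primal


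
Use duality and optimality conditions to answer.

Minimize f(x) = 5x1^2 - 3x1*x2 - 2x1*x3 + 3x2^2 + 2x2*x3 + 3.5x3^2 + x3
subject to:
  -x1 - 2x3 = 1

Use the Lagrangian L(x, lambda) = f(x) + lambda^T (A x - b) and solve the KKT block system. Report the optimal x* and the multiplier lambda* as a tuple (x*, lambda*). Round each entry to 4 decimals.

Form the Lagrangian:
  L(x, lambda) = (1/2) x^T Q x + c^T x + lambda^T (A x - b)
Stationarity (grad_x L = 0): Q x + c + A^T lambda = 0.
Primal feasibility: A x = b.

This gives the KKT block system:
  [ Q   A^T ] [ x     ]   [-c ]
  [ A    0  ] [ lambda ] = [ b ]

Solving the linear system:
  x*      = (-0.1429, 0.0714, -0.4286)
  lambda* = (-0.7857)
  f(x*)   = 0.1786

x* = (-0.1429, 0.0714, -0.4286), lambda* = (-0.7857)


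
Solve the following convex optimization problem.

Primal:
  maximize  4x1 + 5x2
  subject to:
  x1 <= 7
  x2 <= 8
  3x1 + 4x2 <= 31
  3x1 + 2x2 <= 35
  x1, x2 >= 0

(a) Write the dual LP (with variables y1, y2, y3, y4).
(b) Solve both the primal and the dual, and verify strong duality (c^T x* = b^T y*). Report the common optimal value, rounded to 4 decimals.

The standard primal-dual pair for 'max c^T x s.t. A x <= b, x >= 0' is:
  Dual:  min b^T y  s.t.  A^T y >= c,  y >= 0.

So the dual LP is:
  minimize  7y1 + 8y2 + 31y3 + 35y4
  subject to:
    y1 + 3y3 + 3y4 >= 4
    y2 + 4y3 + 2y4 >= 5
    y1, y2, y3, y4 >= 0

Solving the primal: x* = (7, 2.5).
  primal value c^T x* = 40.5.
Solving the dual: y* = (0.25, 0, 1.25, 0).
  dual value b^T y* = 40.5.
Strong duality: c^T x* = b^T y*. Confirmed.

40.5


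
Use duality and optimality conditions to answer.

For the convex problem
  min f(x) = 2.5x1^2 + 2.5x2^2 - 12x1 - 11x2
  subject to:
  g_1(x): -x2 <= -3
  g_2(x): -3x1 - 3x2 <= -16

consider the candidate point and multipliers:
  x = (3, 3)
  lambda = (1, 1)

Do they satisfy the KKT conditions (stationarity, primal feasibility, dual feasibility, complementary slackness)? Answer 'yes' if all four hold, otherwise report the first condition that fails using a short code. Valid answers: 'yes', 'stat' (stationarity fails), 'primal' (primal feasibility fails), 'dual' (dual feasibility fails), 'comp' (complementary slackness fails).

Gradient of f: grad f(x) = Q x + c = (3, 4)
Constraint values g_i(x) = a_i^T x - b_i:
  g_1((3, 3)) = 0
  g_2((3, 3)) = -2
Stationarity residual: grad f(x) + sum_i lambda_i a_i = (0, 0)
  -> stationarity OK
Primal feasibility (all g_i <= 0): OK
Dual feasibility (all lambda_i >= 0): OK
Complementary slackness (lambda_i * g_i(x) = 0 for all i): FAILS

Verdict: the first failing condition is complementary_slackness -> comp.

comp


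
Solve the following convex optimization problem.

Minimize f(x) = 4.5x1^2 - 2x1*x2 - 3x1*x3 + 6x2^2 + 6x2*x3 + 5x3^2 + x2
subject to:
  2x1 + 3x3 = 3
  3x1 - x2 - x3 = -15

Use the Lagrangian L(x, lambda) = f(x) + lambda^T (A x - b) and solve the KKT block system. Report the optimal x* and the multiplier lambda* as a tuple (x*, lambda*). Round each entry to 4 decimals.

Form the Lagrangian:
  L(x, lambda) = (1/2) x^T Q x + c^T x + lambda^T (A x - b)
Stationarity (grad_x L = 0): Q x + c + A^T lambda = 0.
Primal feasibility: A x = b.

This gives the KKT block system:
  [ Q   A^T ] [ x     ]   [-c ]
  [ A    0  ] [ lambda ] = [ b ]

Solving the linear system:
  x*      = (-4.066, -0.9085, 3.7106)
  lambda* = (-7.7865, 20.4938)
  f(x*)   = 164.9291

x* = (-4.066, -0.9085, 3.7106), lambda* = (-7.7865, 20.4938)


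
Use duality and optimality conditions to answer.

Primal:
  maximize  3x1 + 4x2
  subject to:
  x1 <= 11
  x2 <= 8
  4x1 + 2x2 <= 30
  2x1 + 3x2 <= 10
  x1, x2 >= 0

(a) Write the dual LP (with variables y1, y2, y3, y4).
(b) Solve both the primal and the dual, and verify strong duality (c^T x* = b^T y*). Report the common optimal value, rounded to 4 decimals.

The standard primal-dual pair for 'max c^T x s.t. A x <= b, x >= 0' is:
  Dual:  min b^T y  s.t.  A^T y >= c,  y >= 0.

So the dual LP is:
  minimize  11y1 + 8y2 + 30y3 + 10y4
  subject to:
    y1 + 4y3 + 2y4 >= 3
    y2 + 2y3 + 3y4 >= 4
    y1, y2, y3, y4 >= 0

Solving the primal: x* = (5, 0).
  primal value c^T x* = 15.
Solving the dual: y* = (0, 0, 0, 1.5).
  dual value b^T y* = 15.
Strong duality: c^T x* = b^T y*. Confirmed.

15


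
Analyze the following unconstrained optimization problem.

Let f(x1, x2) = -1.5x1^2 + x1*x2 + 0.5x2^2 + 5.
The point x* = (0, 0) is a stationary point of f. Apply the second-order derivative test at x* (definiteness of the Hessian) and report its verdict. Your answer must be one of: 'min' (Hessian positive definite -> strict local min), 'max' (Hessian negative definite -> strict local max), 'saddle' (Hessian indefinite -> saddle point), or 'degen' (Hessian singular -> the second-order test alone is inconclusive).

Compute the Hessian H = grad^2 f:
  H = [[-3, 1], [1, 1]]
Verify stationarity: grad f(x*) = H x* + g = (0, 0).
Eigenvalues of H: -3.2361, 1.2361.
Eigenvalues have mixed signs, so H is indefinite -> x* is a saddle point.

saddle


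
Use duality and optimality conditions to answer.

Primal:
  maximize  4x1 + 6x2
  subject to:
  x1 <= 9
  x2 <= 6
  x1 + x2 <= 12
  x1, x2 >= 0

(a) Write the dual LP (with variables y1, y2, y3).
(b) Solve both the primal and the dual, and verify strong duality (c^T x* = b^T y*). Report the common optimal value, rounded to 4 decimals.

The standard primal-dual pair for 'max c^T x s.t. A x <= b, x >= 0' is:
  Dual:  min b^T y  s.t.  A^T y >= c,  y >= 0.

So the dual LP is:
  minimize  9y1 + 6y2 + 12y3
  subject to:
    y1 + y3 >= 4
    y2 + y3 >= 6
    y1, y2, y3 >= 0

Solving the primal: x* = (6, 6).
  primal value c^T x* = 60.
Solving the dual: y* = (0, 2, 4).
  dual value b^T y* = 60.
Strong duality: c^T x* = b^T y*. Confirmed.

60


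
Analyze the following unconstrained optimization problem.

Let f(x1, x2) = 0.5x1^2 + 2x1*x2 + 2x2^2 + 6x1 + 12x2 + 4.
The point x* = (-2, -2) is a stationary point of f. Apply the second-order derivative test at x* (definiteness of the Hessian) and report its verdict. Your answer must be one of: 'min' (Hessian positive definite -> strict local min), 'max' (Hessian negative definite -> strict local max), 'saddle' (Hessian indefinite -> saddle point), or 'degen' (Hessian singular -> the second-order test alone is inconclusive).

Compute the Hessian H = grad^2 f:
  H = [[1, 2], [2, 4]]
Verify stationarity: grad f(x*) = H x* + g = (0, 0).
Eigenvalues of H: 0, 5.
H has a zero eigenvalue (singular; positive semidefinite but not definite), so H is neither positive definite, negative definite, nor indefinite. The second-order test alone is inconclusive -> degen.
(Indeed, f is constant along the null direction of H through x*, so x* is not a strict local extremum.)

degen


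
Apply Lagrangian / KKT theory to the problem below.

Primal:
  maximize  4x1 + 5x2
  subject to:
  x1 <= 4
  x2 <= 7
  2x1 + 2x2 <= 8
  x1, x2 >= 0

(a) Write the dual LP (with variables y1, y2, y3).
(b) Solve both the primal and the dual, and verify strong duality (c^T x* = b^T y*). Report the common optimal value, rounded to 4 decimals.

The standard primal-dual pair for 'max c^T x s.t. A x <= b, x >= 0' is:
  Dual:  min b^T y  s.t.  A^T y >= c,  y >= 0.

So the dual LP is:
  minimize  4y1 + 7y2 + 8y3
  subject to:
    y1 + 2y3 >= 4
    y2 + 2y3 >= 5
    y1, y2, y3 >= 0

Solving the primal: x* = (0, 4).
  primal value c^T x* = 20.
Solving the dual: y* = (0, 0, 2.5).
  dual value b^T y* = 20.
Strong duality: c^T x* = b^T y*. Confirmed.

20


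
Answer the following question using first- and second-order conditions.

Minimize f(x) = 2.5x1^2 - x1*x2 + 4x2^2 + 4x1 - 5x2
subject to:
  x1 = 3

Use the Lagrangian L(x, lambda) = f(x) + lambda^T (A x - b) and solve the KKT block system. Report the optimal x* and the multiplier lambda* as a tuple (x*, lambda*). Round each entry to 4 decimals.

Form the Lagrangian:
  L(x, lambda) = (1/2) x^T Q x + c^T x + lambda^T (A x - b)
Stationarity (grad_x L = 0): Q x + c + A^T lambda = 0.
Primal feasibility: A x = b.

This gives the KKT block system:
  [ Q   A^T ] [ x     ]   [-c ]
  [ A    0  ] [ lambda ] = [ b ]

Solving the linear system:
  x*      = (3, 1)
  lambda* = (-18)
  f(x*)   = 30.5

x* = (3, 1), lambda* = (-18)


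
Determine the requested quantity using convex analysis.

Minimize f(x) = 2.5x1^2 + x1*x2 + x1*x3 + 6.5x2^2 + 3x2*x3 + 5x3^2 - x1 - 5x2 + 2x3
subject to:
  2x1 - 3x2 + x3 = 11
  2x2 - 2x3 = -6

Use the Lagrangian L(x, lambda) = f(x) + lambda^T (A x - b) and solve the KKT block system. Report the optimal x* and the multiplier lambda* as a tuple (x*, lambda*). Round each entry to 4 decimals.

Form the Lagrangian:
  L(x, lambda) = (1/2) x^T Q x + c^T x + lambda^T (A x - b)
Stationarity (grad_x L = 0): Q x + c + A^T lambda = 0.
Primal feasibility: A x = b.

This gives the KKT block system:
  [ Q   A^T ] [ x     ]   [-c ]
  [ A    0  ] [ lambda ] = [ b ]

Solving the linear system:
  x*      = (2.2632, -1.7368, 1.2632)
  lambda* = (-4.9211, 3.3816)
  f(x*)   = 41.6842

x* = (2.2632, -1.7368, 1.2632), lambda* = (-4.9211, 3.3816)


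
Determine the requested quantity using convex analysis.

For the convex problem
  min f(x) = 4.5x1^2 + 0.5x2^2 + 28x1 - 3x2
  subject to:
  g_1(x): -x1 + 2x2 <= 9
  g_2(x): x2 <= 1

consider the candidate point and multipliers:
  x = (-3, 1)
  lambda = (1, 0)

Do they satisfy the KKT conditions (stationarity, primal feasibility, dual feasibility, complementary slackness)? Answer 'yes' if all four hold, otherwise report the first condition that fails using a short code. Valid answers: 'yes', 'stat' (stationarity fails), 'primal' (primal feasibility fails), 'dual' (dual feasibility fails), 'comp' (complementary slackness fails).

Gradient of f: grad f(x) = Q x + c = (1, -2)
Constraint values g_i(x) = a_i^T x - b_i:
  g_1((-3, 1)) = -4
  g_2((-3, 1)) = 0
Stationarity residual: grad f(x) + sum_i lambda_i a_i = (0, 0)
  -> stationarity OK
Primal feasibility (all g_i <= 0): OK
Dual feasibility (all lambda_i >= 0): OK
Complementary slackness (lambda_i * g_i(x) = 0 for all i): FAILS

Verdict: the first failing condition is complementary_slackness -> comp.

comp


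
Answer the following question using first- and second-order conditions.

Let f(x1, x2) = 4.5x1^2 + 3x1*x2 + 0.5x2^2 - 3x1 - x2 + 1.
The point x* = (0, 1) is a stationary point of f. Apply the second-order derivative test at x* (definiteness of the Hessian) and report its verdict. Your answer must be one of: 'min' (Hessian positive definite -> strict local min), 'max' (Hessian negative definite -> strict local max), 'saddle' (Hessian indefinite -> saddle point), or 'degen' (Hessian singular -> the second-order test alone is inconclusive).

Compute the Hessian H = grad^2 f:
  H = [[9, 3], [3, 1]]
Verify stationarity: grad f(x*) = H x* + g = (0, 0).
Eigenvalues of H: 0, 10.
H has a zero eigenvalue (singular; positive semidefinite but not definite), so H is neither positive definite, negative definite, nor indefinite. The second-order test alone is inconclusive -> degen.
(Indeed, f is constant along the null direction of H through x*, so x* is not a strict local extremum.)

degen


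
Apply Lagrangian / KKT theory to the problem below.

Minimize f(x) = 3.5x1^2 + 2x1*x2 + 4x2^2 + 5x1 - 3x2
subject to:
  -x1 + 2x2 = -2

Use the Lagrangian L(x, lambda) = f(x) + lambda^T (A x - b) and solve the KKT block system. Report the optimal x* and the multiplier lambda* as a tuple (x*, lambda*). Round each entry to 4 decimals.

Form the Lagrangian:
  L(x, lambda) = (1/2) x^T Q x + c^T x + lambda^T (A x - b)
Stationarity (grad_x L = 0): Q x + c + A^T lambda = 0.
Primal feasibility: A x = b.

This gives the KKT block system:
  [ Q   A^T ] [ x     ]   [-c ]
  [ A    0  ] [ lambda ] = [ b ]

Solving the linear system:
  x*      = (0.2273, -0.8864)
  lambda* = (4.8182)
  f(x*)   = 6.7159

x* = (0.2273, -0.8864), lambda* = (4.8182)


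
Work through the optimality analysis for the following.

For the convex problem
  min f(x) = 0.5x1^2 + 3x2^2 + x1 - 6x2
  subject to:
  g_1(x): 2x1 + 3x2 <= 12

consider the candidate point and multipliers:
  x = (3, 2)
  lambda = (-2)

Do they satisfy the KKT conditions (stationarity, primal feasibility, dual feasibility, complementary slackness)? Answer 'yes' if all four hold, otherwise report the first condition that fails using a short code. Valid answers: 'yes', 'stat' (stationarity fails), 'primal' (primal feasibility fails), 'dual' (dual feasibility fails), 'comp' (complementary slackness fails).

Gradient of f: grad f(x) = Q x + c = (4, 6)
Constraint values g_i(x) = a_i^T x - b_i:
  g_1((3, 2)) = 0
Stationarity residual: grad f(x) + sum_i lambda_i a_i = (0, 0)
  -> stationarity OK
Primal feasibility (all g_i <= 0): OK
Dual feasibility (all lambda_i >= 0): FAILS
Complementary slackness (lambda_i * g_i(x) = 0 for all i): OK

Verdict: the first failing condition is dual_feasibility -> dual.

dual


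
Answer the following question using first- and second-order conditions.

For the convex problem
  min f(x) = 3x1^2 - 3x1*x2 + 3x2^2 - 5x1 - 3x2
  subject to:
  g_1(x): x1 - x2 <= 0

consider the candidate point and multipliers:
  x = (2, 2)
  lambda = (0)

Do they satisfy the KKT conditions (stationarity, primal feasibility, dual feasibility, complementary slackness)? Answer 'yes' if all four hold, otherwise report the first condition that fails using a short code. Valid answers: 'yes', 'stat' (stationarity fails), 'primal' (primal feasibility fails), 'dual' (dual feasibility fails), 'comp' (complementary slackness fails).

Gradient of f: grad f(x) = Q x + c = (1, 3)
Constraint values g_i(x) = a_i^T x - b_i:
  g_1((2, 2)) = 0
Stationarity residual: grad f(x) + sum_i lambda_i a_i = (1, 3)
  -> stationarity FAILS
Primal feasibility (all g_i <= 0): OK
Dual feasibility (all lambda_i >= 0): OK
Complementary slackness (lambda_i * g_i(x) = 0 for all i): OK

Verdict: the first failing condition is stationarity -> stat.

stat


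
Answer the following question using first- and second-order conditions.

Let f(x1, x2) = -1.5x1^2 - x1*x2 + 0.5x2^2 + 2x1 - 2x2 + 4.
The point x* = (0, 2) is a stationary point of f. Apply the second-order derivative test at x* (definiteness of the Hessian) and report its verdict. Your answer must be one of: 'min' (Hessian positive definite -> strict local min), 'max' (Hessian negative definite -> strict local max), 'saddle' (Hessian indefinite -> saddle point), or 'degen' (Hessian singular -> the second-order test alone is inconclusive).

Compute the Hessian H = grad^2 f:
  H = [[-3, -1], [-1, 1]]
Verify stationarity: grad f(x*) = H x* + g = (0, 0).
Eigenvalues of H: -3.2361, 1.2361.
Eigenvalues have mixed signs, so H is indefinite -> x* is a saddle point.

saddle


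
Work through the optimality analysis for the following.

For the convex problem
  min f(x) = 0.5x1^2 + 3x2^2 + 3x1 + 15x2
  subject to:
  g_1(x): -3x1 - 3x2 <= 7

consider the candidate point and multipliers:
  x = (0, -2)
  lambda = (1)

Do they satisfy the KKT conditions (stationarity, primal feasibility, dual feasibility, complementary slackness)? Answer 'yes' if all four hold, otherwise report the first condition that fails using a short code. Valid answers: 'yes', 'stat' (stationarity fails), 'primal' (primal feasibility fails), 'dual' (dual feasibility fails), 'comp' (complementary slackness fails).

Gradient of f: grad f(x) = Q x + c = (3, 3)
Constraint values g_i(x) = a_i^T x - b_i:
  g_1((0, -2)) = -1
Stationarity residual: grad f(x) + sum_i lambda_i a_i = (0, 0)
  -> stationarity OK
Primal feasibility (all g_i <= 0): OK
Dual feasibility (all lambda_i >= 0): OK
Complementary slackness (lambda_i * g_i(x) = 0 for all i): FAILS

Verdict: the first failing condition is complementary_slackness -> comp.

comp


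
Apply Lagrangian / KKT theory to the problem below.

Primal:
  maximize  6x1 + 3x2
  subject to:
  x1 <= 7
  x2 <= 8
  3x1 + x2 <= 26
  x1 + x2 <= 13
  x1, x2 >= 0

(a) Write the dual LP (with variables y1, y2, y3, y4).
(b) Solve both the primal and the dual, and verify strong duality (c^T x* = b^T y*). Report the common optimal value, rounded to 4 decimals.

The standard primal-dual pair for 'max c^T x s.t. A x <= b, x >= 0' is:
  Dual:  min b^T y  s.t.  A^T y >= c,  y >= 0.

So the dual LP is:
  minimize  7y1 + 8y2 + 26y3 + 13y4
  subject to:
    y1 + 3y3 + y4 >= 6
    y2 + y3 + y4 >= 3
    y1, y2, y3, y4 >= 0

Solving the primal: x* = (6.5, 6.5).
  primal value c^T x* = 58.5.
Solving the dual: y* = (0, 0, 1.5, 1.5).
  dual value b^T y* = 58.5.
Strong duality: c^T x* = b^T y*. Confirmed.

58.5


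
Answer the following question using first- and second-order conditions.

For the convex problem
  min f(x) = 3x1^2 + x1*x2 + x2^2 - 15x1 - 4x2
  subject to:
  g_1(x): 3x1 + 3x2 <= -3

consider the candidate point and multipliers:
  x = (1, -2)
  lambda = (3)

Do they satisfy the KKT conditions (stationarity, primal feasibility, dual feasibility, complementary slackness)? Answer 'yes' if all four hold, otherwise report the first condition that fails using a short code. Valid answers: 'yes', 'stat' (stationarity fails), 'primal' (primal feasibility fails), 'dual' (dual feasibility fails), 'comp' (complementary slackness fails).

Gradient of f: grad f(x) = Q x + c = (-11, -7)
Constraint values g_i(x) = a_i^T x - b_i:
  g_1((1, -2)) = 0
Stationarity residual: grad f(x) + sum_i lambda_i a_i = (-2, 2)
  -> stationarity FAILS
Primal feasibility (all g_i <= 0): OK
Dual feasibility (all lambda_i >= 0): OK
Complementary slackness (lambda_i * g_i(x) = 0 for all i): OK

Verdict: the first failing condition is stationarity -> stat.

stat


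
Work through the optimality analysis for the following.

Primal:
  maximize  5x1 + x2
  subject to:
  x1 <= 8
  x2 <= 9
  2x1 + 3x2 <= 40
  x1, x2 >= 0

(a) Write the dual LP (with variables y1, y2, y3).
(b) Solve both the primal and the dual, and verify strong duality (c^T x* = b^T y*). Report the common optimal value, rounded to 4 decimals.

The standard primal-dual pair for 'max c^T x s.t. A x <= b, x >= 0' is:
  Dual:  min b^T y  s.t.  A^T y >= c,  y >= 0.

So the dual LP is:
  minimize  8y1 + 9y2 + 40y3
  subject to:
    y1 + 2y3 >= 5
    y2 + 3y3 >= 1
    y1, y2, y3 >= 0

Solving the primal: x* = (8, 8).
  primal value c^T x* = 48.
Solving the dual: y* = (4.3333, 0, 0.3333).
  dual value b^T y* = 48.
Strong duality: c^T x* = b^T y*. Confirmed.

48


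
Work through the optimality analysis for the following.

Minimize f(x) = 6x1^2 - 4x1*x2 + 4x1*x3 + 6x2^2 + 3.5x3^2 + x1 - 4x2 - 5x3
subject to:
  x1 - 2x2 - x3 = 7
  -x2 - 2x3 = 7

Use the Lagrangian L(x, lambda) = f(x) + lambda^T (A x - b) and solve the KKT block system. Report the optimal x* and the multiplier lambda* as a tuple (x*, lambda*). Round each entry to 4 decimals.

Form the Lagrangian:
  L(x, lambda) = (1/2) x^T Q x + c^T x + lambda^T (A x - b)
Stationarity (grad_x L = 0): Q x + c + A^T lambda = 0.
Primal feasibility: A x = b.

This gives the KKT block system:
  [ Q   A^T ] [ x     ]   [-c ]
  [ A    0  ] [ lambda ] = [ b ]

Solving the linear system:
  x*      = (1.3077, -1.4615, -2.7692)
  lambda* = (-11.4615, -3.8462)
  f(x*)   = 64.0769

x* = (1.3077, -1.4615, -2.7692), lambda* = (-11.4615, -3.8462)


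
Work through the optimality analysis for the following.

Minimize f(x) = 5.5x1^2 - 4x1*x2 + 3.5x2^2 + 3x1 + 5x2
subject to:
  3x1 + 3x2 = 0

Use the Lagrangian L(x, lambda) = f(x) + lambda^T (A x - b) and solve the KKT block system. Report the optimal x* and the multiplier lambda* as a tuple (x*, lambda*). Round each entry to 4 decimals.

Form the Lagrangian:
  L(x, lambda) = (1/2) x^T Q x + c^T x + lambda^T (A x - b)
Stationarity (grad_x L = 0): Q x + c + A^T lambda = 0.
Primal feasibility: A x = b.

This gives the KKT block system:
  [ Q   A^T ] [ x     ]   [-c ]
  [ A    0  ] [ lambda ] = [ b ]

Solving the linear system:
  x*      = (0.0769, -0.0769)
  lambda* = (-1.3846)
  f(x*)   = -0.0769

x* = (0.0769, -0.0769), lambda* = (-1.3846)


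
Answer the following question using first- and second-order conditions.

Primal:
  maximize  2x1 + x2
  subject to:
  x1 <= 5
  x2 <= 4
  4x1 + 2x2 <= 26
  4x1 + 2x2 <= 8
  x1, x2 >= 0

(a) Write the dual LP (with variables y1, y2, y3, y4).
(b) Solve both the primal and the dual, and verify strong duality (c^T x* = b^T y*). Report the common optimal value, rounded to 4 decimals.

The standard primal-dual pair for 'max c^T x s.t. A x <= b, x >= 0' is:
  Dual:  min b^T y  s.t.  A^T y >= c,  y >= 0.

So the dual LP is:
  minimize  5y1 + 4y2 + 26y3 + 8y4
  subject to:
    y1 + 4y3 + 4y4 >= 2
    y2 + 2y3 + 2y4 >= 1
    y1, y2, y3, y4 >= 0

Solving the primal: x* = (2, 0).
  primal value c^T x* = 4.
Solving the dual: y* = (0, 0, 0, 0.5).
  dual value b^T y* = 4.
Strong duality: c^T x* = b^T y*. Confirmed.

4


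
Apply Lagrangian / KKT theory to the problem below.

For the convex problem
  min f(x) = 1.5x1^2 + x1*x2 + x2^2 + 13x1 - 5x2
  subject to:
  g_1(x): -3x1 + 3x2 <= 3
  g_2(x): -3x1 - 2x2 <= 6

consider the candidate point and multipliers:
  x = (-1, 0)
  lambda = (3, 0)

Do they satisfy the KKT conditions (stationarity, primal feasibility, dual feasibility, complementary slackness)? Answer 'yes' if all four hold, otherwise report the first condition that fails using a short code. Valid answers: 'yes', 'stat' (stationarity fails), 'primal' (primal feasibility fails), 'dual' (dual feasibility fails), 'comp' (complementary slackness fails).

Gradient of f: grad f(x) = Q x + c = (10, -6)
Constraint values g_i(x) = a_i^T x - b_i:
  g_1((-1, 0)) = 0
  g_2((-1, 0)) = -3
Stationarity residual: grad f(x) + sum_i lambda_i a_i = (1, 3)
  -> stationarity FAILS
Primal feasibility (all g_i <= 0): OK
Dual feasibility (all lambda_i >= 0): OK
Complementary slackness (lambda_i * g_i(x) = 0 for all i): OK

Verdict: the first failing condition is stationarity -> stat.

stat


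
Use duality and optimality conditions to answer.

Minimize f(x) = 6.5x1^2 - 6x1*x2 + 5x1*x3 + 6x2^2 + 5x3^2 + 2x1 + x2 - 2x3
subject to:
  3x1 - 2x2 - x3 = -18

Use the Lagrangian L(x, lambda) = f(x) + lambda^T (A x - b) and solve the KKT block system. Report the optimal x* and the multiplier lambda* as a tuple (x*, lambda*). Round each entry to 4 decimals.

Form the Lagrangian:
  L(x, lambda) = (1/2) x^T Q x + c^T x + lambda^T (A x - b)
Stationarity (grad_x L = 0): Q x + c + A^T lambda = 0.
Primal feasibility: A x = b.

This gives the KKT block system:
  [ Q   A^T ] [ x     ]   [-c ]
  [ A    0  ] [ lambda ] = [ b ]

Solving the linear system:
  x*      = (-4.8877, -0.3167, 3.9702)
  lambda* = (13.2632)
  f(x*)   = 110.3522

x* = (-4.8877, -0.3167, 3.9702), lambda* = (13.2632)


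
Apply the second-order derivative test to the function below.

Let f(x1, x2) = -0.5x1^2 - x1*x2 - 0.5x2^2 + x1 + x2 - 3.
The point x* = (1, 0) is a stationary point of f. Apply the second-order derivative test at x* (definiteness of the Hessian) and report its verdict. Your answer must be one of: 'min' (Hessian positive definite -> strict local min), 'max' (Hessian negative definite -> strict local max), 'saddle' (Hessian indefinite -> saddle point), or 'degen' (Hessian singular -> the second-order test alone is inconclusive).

Compute the Hessian H = grad^2 f:
  H = [[-1, -1], [-1, -1]]
Verify stationarity: grad f(x*) = H x* + g = (0, 0).
Eigenvalues of H: -2, 0.
H has a zero eigenvalue (singular; negative semidefinite but not definite), so H is neither positive definite, negative definite, nor indefinite. The second-order test alone is inconclusive -> degen.
(Indeed, f is constant along the null direction of H through x*, so x* is not a strict local extremum.)

degen


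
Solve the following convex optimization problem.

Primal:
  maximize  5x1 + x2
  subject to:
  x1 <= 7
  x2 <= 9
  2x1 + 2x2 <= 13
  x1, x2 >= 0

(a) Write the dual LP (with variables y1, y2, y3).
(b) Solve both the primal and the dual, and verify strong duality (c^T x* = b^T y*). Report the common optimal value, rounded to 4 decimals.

The standard primal-dual pair for 'max c^T x s.t. A x <= b, x >= 0' is:
  Dual:  min b^T y  s.t.  A^T y >= c,  y >= 0.

So the dual LP is:
  minimize  7y1 + 9y2 + 13y3
  subject to:
    y1 + 2y3 >= 5
    y2 + 2y3 >= 1
    y1, y2, y3 >= 0

Solving the primal: x* = (6.5, 0).
  primal value c^T x* = 32.5.
Solving the dual: y* = (0, 0, 2.5).
  dual value b^T y* = 32.5.
Strong duality: c^T x* = b^T y*. Confirmed.

32.5


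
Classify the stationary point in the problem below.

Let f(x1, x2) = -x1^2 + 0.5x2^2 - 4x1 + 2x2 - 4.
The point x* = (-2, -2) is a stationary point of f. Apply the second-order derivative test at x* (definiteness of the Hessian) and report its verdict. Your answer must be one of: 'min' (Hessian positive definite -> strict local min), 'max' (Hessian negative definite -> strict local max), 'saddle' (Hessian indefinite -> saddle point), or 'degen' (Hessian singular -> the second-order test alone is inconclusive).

Compute the Hessian H = grad^2 f:
  H = [[-2, 0], [0, 1]]
Verify stationarity: grad f(x*) = H x* + g = (0, 0).
Eigenvalues of H: -2, 1.
Eigenvalues have mixed signs, so H is indefinite -> x* is a saddle point.

saddle


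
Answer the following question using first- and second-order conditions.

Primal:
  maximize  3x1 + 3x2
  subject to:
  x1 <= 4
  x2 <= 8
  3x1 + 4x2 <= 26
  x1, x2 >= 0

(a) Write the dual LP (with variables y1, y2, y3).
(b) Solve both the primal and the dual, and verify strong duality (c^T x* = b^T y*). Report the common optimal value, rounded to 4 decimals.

The standard primal-dual pair for 'max c^T x s.t. A x <= b, x >= 0' is:
  Dual:  min b^T y  s.t.  A^T y >= c,  y >= 0.

So the dual LP is:
  minimize  4y1 + 8y2 + 26y3
  subject to:
    y1 + 3y3 >= 3
    y2 + 4y3 >= 3
    y1, y2, y3 >= 0

Solving the primal: x* = (4, 3.5).
  primal value c^T x* = 22.5.
Solving the dual: y* = (0.75, 0, 0.75).
  dual value b^T y* = 22.5.
Strong duality: c^T x* = b^T y*. Confirmed.

22.5


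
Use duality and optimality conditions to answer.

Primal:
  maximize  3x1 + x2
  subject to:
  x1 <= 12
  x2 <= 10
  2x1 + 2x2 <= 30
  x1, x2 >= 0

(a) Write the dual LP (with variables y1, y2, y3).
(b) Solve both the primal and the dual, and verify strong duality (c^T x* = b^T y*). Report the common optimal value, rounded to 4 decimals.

The standard primal-dual pair for 'max c^T x s.t. A x <= b, x >= 0' is:
  Dual:  min b^T y  s.t.  A^T y >= c,  y >= 0.

So the dual LP is:
  minimize  12y1 + 10y2 + 30y3
  subject to:
    y1 + 2y3 >= 3
    y2 + 2y3 >= 1
    y1, y2, y3 >= 0

Solving the primal: x* = (12, 3).
  primal value c^T x* = 39.
Solving the dual: y* = (2, 0, 0.5).
  dual value b^T y* = 39.
Strong duality: c^T x* = b^T y*. Confirmed.

39


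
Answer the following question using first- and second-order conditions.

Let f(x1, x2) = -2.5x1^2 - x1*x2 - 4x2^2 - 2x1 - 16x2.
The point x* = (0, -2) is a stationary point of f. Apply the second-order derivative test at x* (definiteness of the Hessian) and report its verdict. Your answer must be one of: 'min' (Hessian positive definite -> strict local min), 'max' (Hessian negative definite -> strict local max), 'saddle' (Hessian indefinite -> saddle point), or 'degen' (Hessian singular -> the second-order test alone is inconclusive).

Compute the Hessian H = grad^2 f:
  H = [[-5, -1], [-1, -8]]
Verify stationarity: grad f(x*) = H x* + g = (0, 0).
Eigenvalues of H: -8.3028, -4.6972.
Both eigenvalues < 0, so H is negative definite -> x* is a strict local max.

max


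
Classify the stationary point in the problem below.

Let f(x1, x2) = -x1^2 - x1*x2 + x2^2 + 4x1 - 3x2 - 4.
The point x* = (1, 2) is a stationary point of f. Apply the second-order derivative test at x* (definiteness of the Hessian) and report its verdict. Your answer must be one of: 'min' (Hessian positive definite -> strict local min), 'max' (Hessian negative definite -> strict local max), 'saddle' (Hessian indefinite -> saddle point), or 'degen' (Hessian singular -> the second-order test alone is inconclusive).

Compute the Hessian H = grad^2 f:
  H = [[-2, -1], [-1, 2]]
Verify stationarity: grad f(x*) = H x* + g = (0, 0).
Eigenvalues of H: -2.2361, 2.2361.
Eigenvalues have mixed signs, so H is indefinite -> x* is a saddle point.

saddle


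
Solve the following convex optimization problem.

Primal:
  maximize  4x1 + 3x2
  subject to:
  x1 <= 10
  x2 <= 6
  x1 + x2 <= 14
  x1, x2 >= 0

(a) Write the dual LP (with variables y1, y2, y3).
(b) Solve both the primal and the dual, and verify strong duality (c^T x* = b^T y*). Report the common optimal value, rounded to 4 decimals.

The standard primal-dual pair for 'max c^T x s.t. A x <= b, x >= 0' is:
  Dual:  min b^T y  s.t.  A^T y >= c,  y >= 0.

So the dual LP is:
  minimize  10y1 + 6y2 + 14y3
  subject to:
    y1 + y3 >= 4
    y2 + y3 >= 3
    y1, y2, y3 >= 0

Solving the primal: x* = (10, 4).
  primal value c^T x* = 52.
Solving the dual: y* = (1, 0, 3).
  dual value b^T y* = 52.
Strong duality: c^T x* = b^T y*. Confirmed.

52


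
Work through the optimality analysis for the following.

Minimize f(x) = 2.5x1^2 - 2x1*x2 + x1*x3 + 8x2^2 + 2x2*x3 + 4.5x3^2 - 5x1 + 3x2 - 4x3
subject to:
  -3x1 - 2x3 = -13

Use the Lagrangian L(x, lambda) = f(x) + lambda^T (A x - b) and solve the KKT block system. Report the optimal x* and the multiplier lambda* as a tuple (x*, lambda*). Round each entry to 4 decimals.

Form the Lagrangian:
  L(x, lambda) = (1/2) x^T Q x + c^T x + lambda^T (A x - b)
Stationarity (grad_x L = 0): Q x + c + A^T lambda = 0.
Primal feasibility: A x = b.

This gives the KKT block system:
  [ Q   A^T ] [ x     ]   [-c ]
  [ A    0  ] [ lambda ] = [ b ]

Solving the linear system:
  x*      = (3.6375, 0.1367, 1.0438)
  lambda* = (4.6526)
  f(x*)   = 19.2655

x* = (3.6375, 0.1367, 1.0438), lambda* = (4.6526)


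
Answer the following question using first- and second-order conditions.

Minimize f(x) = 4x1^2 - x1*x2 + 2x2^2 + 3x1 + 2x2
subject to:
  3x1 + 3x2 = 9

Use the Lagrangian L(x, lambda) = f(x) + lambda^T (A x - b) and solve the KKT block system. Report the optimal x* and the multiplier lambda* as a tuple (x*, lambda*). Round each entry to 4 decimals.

Form the Lagrangian:
  L(x, lambda) = (1/2) x^T Q x + c^T x + lambda^T (A x - b)
Stationarity (grad_x L = 0): Q x + c + A^T lambda = 0.
Primal feasibility: A x = b.

This gives the KKT block system:
  [ Q   A^T ] [ x     ]   [-c ]
  [ A    0  ] [ lambda ] = [ b ]

Solving the linear system:
  x*      = (1, 2)
  lambda* = (-3)
  f(x*)   = 17

x* = (1, 2), lambda* = (-3)


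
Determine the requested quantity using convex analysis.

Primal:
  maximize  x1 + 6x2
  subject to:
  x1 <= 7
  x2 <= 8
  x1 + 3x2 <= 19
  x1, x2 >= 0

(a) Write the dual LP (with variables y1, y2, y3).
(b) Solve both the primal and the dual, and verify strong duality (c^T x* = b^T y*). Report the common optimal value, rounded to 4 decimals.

The standard primal-dual pair for 'max c^T x s.t. A x <= b, x >= 0' is:
  Dual:  min b^T y  s.t.  A^T y >= c,  y >= 0.

So the dual LP is:
  minimize  7y1 + 8y2 + 19y3
  subject to:
    y1 + y3 >= 1
    y2 + 3y3 >= 6
    y1, y2, y3 >= 0

Solving the primal: x* = (0, 6.3333).
  primal value c^T x* = 38.
Solving the dual: y* = (0, 0, 2).
  dual value b^T y* = 38.
Strong duality: c^T x* = b^T y*. Confirmed.

38
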